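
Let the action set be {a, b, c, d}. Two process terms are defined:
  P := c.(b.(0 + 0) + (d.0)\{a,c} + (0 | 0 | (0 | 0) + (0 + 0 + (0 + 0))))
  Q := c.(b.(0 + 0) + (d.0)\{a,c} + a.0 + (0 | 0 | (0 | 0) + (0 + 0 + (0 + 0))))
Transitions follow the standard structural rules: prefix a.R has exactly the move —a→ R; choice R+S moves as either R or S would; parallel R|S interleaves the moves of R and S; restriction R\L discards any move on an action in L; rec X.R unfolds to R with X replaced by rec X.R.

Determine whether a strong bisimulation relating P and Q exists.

LTS(P): 4 reachable states
  m0 = c.(b.(0 + 0) + (d.0)\{a,c} + (0 | 0 | (0 | 0) + (0 + 0 + (0 + 0)))) has moves --c--▸ m1
  m1 = b.(0 + 0) + (d.0)\{a,c} + (0 | 0 | (0 | 0) + (0 + 0 + (0 + 0))) has moves --b--▸ m2, --d--▸ m3
  m2 = 0 + 0 has moves deadlocked
  m3 = 0\{a,c} has moves deadlocked
LTS(Q): 5 reachable states
  n0 = c.(b.(0 + 0) + (d.0)\{a,c} + a.0 + (0 | 0 | (0 | 0) + (0 + 0 + (0 + 0)))) has moves --c--▸ n1
  n1 = b.(0 + 0) + (d.0)\{a,c} + a.0 + (0 | 0 | (0 | 0) + (0 + 0 + (0 + 0))) has moves --a--▸ n2, --b--▸ n3, --d--▸ n4
  n2 = 0 has moves deadlocked
  n3 = 0 + 0 has moves deadlocked
  n4 = 0\{a,c} has moves deadlocked
Partition-refinement fixed point:
  B0 = {m0}
  B1 = {m1}
  B2 = {m2, m3, n2, n3, n4}
  B3 = {n0}
  B4 = {n1}
m0 ∈ B0, n0 ∈ B3 → different blocks

not bisimilar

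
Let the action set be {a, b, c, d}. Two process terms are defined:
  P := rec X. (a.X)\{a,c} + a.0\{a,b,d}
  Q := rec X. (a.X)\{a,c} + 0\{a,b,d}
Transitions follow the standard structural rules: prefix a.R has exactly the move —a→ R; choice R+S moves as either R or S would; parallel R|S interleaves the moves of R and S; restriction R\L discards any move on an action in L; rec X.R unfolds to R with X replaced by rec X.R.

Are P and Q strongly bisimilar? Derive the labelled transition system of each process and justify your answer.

Reachable graph of P (2 states):
  s0 = rec X. (a.X)\{a,c} + a.0\{a,b,d} → =a=> s1
  s1 = 0\{a,b,d} → stopped
Reachable graph of Q (1 states):
  t0 = rec X. (a.X)\{a,c} + 0\{a,b,d} → stopped
Partition-refinement fixed point:
  B0 = {s0}
  B1 = {s1, t0}
s0 ∈ B0, t0 ∈ B1 → different blocks

P ≁ Q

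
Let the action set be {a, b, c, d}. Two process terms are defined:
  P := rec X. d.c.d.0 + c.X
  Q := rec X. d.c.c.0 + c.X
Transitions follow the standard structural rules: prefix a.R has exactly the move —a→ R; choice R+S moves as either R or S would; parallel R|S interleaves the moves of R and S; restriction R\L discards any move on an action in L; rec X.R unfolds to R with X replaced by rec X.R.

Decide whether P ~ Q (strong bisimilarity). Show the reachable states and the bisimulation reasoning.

not bisimilar

LTS(P): 4 reachable states
  p0 = rec X. d.c.d.0 + c.X :: =c=> p0, =d=> p1
  p1 = c.d.0 :: =c=> p2
  p2 = d.0 :: =d=> p3
  p3 = 0 :: stopped
LTS(Q): 4 reachable states
  q0 = rec X. d.c.c.0 + c.X :: =c=> q0, =d=> q1
  q1 = c.c.0 :: =c=> q2
  q2 = c.0 :: =c=> q3
  q3 = 0 :: stopped
Partition-refinement fixed point:
  B0 = {p0}
  B1 = {p1}
  B2 = {p2}
  B3 = {p3, q3}
  B4 = {q0}
  B5 = {q1}
  B6 = {q2}
p0 ∈ B0, q0 ∈ B4 → different blocks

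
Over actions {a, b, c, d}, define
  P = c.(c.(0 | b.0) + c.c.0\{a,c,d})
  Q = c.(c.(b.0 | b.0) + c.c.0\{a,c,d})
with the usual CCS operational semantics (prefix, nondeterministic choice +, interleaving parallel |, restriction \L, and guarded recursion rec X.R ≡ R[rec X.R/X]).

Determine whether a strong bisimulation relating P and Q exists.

P ≁ Q

Reachable graph of P (6 states):
  p0 = c.(c.(0 | b.0) + c.c.0\{a,c,d}) :: —c→ p1
  p1 = c.(0 | b.0) + c.c.0\{a,c,d} :: —c→ p2, —c→ p3
  p2 = 0 | b.0 :: —b→ p4
  p3 = c.0\{a,c,d} :: —c→ p5
  p4 = 0 | 0 :: deadlocked
  p5 = 0\{a,c,d} :: deadlocked
Reachable graph of Q (8 states):
  q0 = c.(c.(b.0 | b.0) + c.c.0\{a,c,d}) :: —c→ q1
  q1 = c.(b.0 | b.0) + c.c.0\{a,c,d} :: —c→ q2, —c→ q3
  q2 = b.0 | b.0 :: —b→ q4, —b→ q5
  q3 = c.0\{a,c,d} :: —c→ q6
  q4 = 0 | b.0 :: —b→ q7
  q5 = b.0 | 0 :: —b→ q7
  q6 = 0\{a,c,d} :: deadlocked
  q7 = 0 | 0 :: deadlocked
Partition-refinement fixed point:
  B0 = {p0}
  B1 = {p1}
  B2 = {p2, q4, q5}
  B3 = {p4, p5, q6, q7}
  B4 = {p3, q3}
  B5 = {q0}
  B6 = {q1}
  B7 = {q2}
p0 ∈ B0, q0 ∈ B5 → different blocks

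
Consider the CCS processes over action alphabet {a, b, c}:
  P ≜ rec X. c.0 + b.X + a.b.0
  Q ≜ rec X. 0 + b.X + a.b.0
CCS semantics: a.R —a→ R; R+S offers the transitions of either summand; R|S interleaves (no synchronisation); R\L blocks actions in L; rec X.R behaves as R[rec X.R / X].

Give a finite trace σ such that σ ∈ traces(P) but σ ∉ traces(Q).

c

LTS(P): 3 reachable states
  m0 = rec X. c.0 + b.X + a.b.0 | =a=> m1, =b=> m0, =c=> m2
  m1 = b.0 | =b=> m2
  m2 = 0 | (no moves)
LTS(Q): 3 reachable states
  n0 = rec X. 0 + b.X + a.b.0 | =a=> n1, =b=> n0
  n1 = b.0 | =b=> n2
  n2 = 0 | (no moves)
Trace ⟨c⟩ through P, begin at {m0}:
  after c @ step 1: {m2}
  P completes σ.
Trace ⟨c⟩ through Q, begin at {n0}:
  after c @ step 1: no successor for Q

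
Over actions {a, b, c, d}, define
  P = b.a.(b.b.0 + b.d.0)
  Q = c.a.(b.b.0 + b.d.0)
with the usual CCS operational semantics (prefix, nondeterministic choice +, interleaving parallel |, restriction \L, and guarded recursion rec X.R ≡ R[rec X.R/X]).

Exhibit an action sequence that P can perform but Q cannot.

b

Reachable graph of P (6 states):
  u0 = b.a.(b.b.0 + b.d.0) | =b=> u1
  u1 = a.(b.b.0 + b.d.0) | =a=> u2
  u2 = b.b.0 + b.d.0 | =b=> u3, =b=> u4
  u3 = b.0 | =b=> u5
  u4 = d.0 | =d=> u5
  u5 = 0 | (no moves)
Reachable graph of Q (6 states):
  v0 = c.a.(b.b.0 + b.d.0) | =c=> v1
  v1 = a.(b.b.0 + b.d.0) | =a=> v2
  v2 = b.b.0 + b.d.0 | =b=> v3, =b=> v4
  v3 = b.0 | =b=> v5
  v4 = d.0 | =d=> v5
  v5 = 0 | (no moves)
Run σ = ⟨b⟩ on P: start {u0}
  step 1 (b): {u1}
  P completes σ.
Run σ = ⟨b⟩ on Q: start {v0}
  step 1 (b): ∅  — Q cannot continue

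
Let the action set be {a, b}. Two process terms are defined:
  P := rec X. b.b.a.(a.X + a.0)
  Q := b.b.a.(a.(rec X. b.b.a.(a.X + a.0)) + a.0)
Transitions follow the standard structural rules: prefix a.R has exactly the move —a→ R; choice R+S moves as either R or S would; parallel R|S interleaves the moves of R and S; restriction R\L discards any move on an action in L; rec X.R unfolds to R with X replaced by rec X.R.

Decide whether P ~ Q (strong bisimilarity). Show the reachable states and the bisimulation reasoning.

bisimilar

P's transition system — 5 states:
  p0 = rec X. b.b.a.(a.X + a.0) :: --b--▸ p1
  p1 = b.a.(a.(rec X. b.b.a.(a.X + a.0)) + a.0) :: --b--▸ p2
  p2 = a.(a.(rec X. b.b.a.(a.X + a.0)) + a.0) :: --a--▸ p3
  p3 = a.(rec X. b.b.a.(a.X + a.0)) + a.0 :: --a--▸ p0, --a--▸ p4
  p4 = 0 :: deadlocked
Q's transition system — 6 states:
  q0 = b.b.a.(a.(rec X. b.b.a.(a.X + a.0)) + a.0) :: --b--▸ q1
  q1 = b.a.(a.(rec X. b.b.a.(a.X + a.0)) + a.0) :: --b--▸ q2
  q2 = a.(a.(rec X. b.b.a.(a.X + a.0)) + a.0) :: --a--▸ q3
  q3 = a.(rec X. b.b.a.(a.X + a.0)) + a.0 :: --a--▸ q4, --a--▸ q5
  q4 = 0 :: deadlocked
  q5 = rec X. b.b.a.(a.X + a.0) :: --b--▸ q1
Coarsest stable partition (strong bisimilarity classes):
  B0 = {p0, q0, q5}
  B1 = {p1, q1}
  B2 = {p2, q2}
  B3 = {p3, q3}
  B4 = {p4, q4}
p0 ∈ B0, q0 ∈ B0 → same block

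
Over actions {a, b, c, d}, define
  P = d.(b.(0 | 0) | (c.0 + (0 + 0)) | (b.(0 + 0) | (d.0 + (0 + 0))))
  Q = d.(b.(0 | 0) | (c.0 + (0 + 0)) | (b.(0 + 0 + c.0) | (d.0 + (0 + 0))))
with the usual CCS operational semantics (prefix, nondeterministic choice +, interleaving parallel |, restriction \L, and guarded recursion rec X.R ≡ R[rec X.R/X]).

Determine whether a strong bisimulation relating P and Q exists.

not bisimilar

Reachable graph of P (17 states):
  m0 = d.(b.(0 | 0) | (c.0 + (0 + 0)) | (b.(0 + 0) | (d.0 + (0 + 0)))) → --d--▸ m1
  m1 = b.(0 | 0) | (c.0 + (0 + 0)) | (b.(0 + 0) | (d.0 + (0 + 0))) → --b--▸ m2, --b--▸ m3, --c--▸ m4, --d--▸ m5
  m2 = 0 | 0 | (c.0 + (0 + 0)) | (b.(0 + 0) | (d.0 + (0 + 0))) → --b--▸ m6, --c--▸ m7, --d--▸ m8
  m3 = b.(0 | 0) | (c.0 + (0 + 0)) | ((0 + 0) | (d.0 + (0 + 0))) → --b--▸ m6, --c--▸ m9, --d--▸ m10
  m4 = b.(0 | 0) | 0 | (b.(0 + 0) | (d.0 + (0 + 0))) → --b--▸ m7, --b--▸ m9, --d--▸ m11
  m5 = b.(0 | 0) | (c.0 + (0 + 0)) | (b.(0 + 0) | 0) → --b--▸ m10, --b--▸ m8, --c--▸ m11
  m6 = 0 | 0 | (c.0 + (0 + 0)) | ((0 + 0) | (d.0 + (0 + 0))) → --c--▸ m12, --d--▸ m13
  m7 = 0 | 0 | 0 | (b.(0 + 0) | (d.0 + (0 + 0))) → --b--▸ m12, --d--▸ m14
  m8 = 0 | 0 | (c.0 + (0 + 0)) | (b.(0 + 0) | 0) → --b--▸ m13, --c--▸ m14
  m9 = b.(0 | 0) | 0 | ((0 + 0) | (d.0 + (0 + 0))) → --b--▸ m12, --d--▸ m15
  m10 = b.(0 | 0) | (c.0 + (0 + 0)) | ((0 + 0) | 0) → --b--▸ m13, --c--▸ m15
  m11 = b.(0 | 0) | 0 | (b.(0 + 0) | 0) → --b--▸ m14, --b--▸ m15
  m12 = 0 | 0 | 0 | ((0 + 0) | (d.0 + (0 + 0))) → --d--▸ m16
  m13 = 0 | 0 | (c.0 + (0 + 0)) | ((0 + 0) | 0) → --c--▸ m16
  m14 = 0 | 0 | 0 | (b.(0 + 0) | 0) → --b--▸ m16
  m15 = b.(0 | 0) | 0 | ((0 + 0) | 0) → --b--▸ m16
  m16 = 0 | 0 | 0 | ((0 + 0) | 0) → stopped
Reachable graph of Q (25 states):
  n0 = d.(b.(0 | 0) | (c.0 + (0 + 0)) | (b.(0 + 0 + c.0) | (d.0 + (0 + 0)))) → --d--▸ n1
  n1 = b.(0 | 0) | (c.0 + (0 + 0)) | (b.(0 + 0 + c.0) | (d.0 + (0 + 0))) → --b--▸ n2, --b--▸ n3, --c--▸ n4, --d--▸ n5
  n2 = 0 | 0 | (c.0 + (0 + 0)) | (b.(0 + 0 + c.0) | (d.0 + (0 + 0))) → --b--▸ n6, --c--▸ n7, --d--▸ n8
  n3 = b.(0 | 0) | (c.0 + (0 + 0)) | ((0 + 0 + c.0) | (d.0 + (0 + 0))) → --b--▸ n6, --c--▸ n10, --c--▸ n9, --d--▸ n11
  n4 = b.(0 | 0) | 0 | (b.(0 + 0 + c.0) | (d.0 + (0 + 0))) → --b--▸ n10, --b--▸ n7, --d--▸ n12
  n5 = b.(0 | 0) | (c.0 + (0 + 0)) | (b.(0 + 0 + c.0) | 0) → --b--▸ n11, --b--▸ n8, --c--▸ n12
  n6 = 0 | 0 | (c.0 + (0 + 0)) | ((0 + 0 + c.0) | (d.0 + (0 + 0))) → --c--▸ n13, --c--▸ n14, --d--▸ n15
  n7 = 0 | 0 | 0 | (b.(0 + 0 + c.0) | (d.0 + (0 + 0))) → --b--▸ n14, --d--▸ n16
  n8 = 0 | 0 | (c.0 + (0 + 0)) | (b.(0 + 0 + c.0) | 0) → --b--▸ n15, --c--▸ n16
  n9 = b.(0 | 0) | (c.0 + (0 + 0)) | (0 | (d.0 + (0 + 0))) → --b--▸ n13, --c--▸ n17, --d--▸ n18
  n10 = b.(0 | 0) | 0 | ((0 + 0 + c.0) | (d.0 + (0 + 0))) → --b--▸ n14, --c--▸ n17, --d--▸ n19
  n11 = b.(0 | 0) | (c.0 + (0 + 0)) | ((0 + 0 + c.0) | 0) → --b--▸ n15, --c--▸ n18, --c--▸ n19
  n12 = b.(0 | 0) | 0 | (b.(0 + 0 + c.0) | 0) → --b--▸ n16, --b--▸ n19
  n13 = 0 | 0 | (c.0 + (0 + 0)) | (0 | (d.0 + (0 + 0))) → --c--▸ n20, --d--▸ n21
  n14 = 0 | 0 | 0 | ((0 + 0 + c.0) | (d.0 + (0 + 0))) → --c--▸ n20, --d--▸ n22
  n15 = 0 | 0 | (c.0 + (0 + 0)) | ((0 + 0 + c.0) | 0) → --c--▸ n21, --c--▸ n22
  n16 = 0 | 0 | 0 | (b.(0 + 0 + c.0) | 0) → --b--▸ n22
  n17 = b.(0 | 0) | 0 | (0 | (d.0 + (0 + 0))) → --b--▸ n20, --d--▸ n23
  n18 = b.(0 | 0) | (c.0 + (0 + 0)) | (0 | 0) → --b--▸ n21, --c--▸ n23
  n19 = b.(0 | 0) | 0 | ((0 + 0 + c.0) | 0) → --b--▸ n22, --c--▸ n23
  n20 = 0 | 0 | 0 | (0 | (d.0 + (0 + 0))) → --d--▸ n24
  n21 = 0 | 0 | (c.0 + (0 + 0)) | (0 | 0) → --c--▸ n24
  n22 = 0 | 0 | 0 | ((0 + 0 + c.0) | 0) → --c--▸ n24
  n23 = b.(0 | 0) | 0 | (0 | 0) → --b--▸ n24
  n24 = 0 | 0 | 0 | (0 | 0) → stopped
Partition-refinement fixed point:
  B0 = {m0}
  B1 = {m1}
  B2 = {m2, m3, n10, n9}
  B3 = {m6, n13, n14}
  B4 = {m12, n20}
  B5 = {m16, n24}
  B6 = {m13, n21, n22}
  B7 = {m10, m8, n18, n19}
  B8 = {m14, m15, n23}
  B9 = {m7, m9, n17}
  B10 = {m4}
  B11 = {m11}
  B12 = {m5}
  B13 = {n0}
  B14 = {n1}
  B15 = {n3}
  B16 = {n11}
  B17 = {n15}
  B18 = {n6}
  B19 = {n4}
  B20 = {n12}
  B21 = {n16}
  B22 = {n7}
  B23 = {n2}
  B24 = {n8}
  B25 = {n5}
m0 ∈ B0, n0 ∈ B13 → different blocks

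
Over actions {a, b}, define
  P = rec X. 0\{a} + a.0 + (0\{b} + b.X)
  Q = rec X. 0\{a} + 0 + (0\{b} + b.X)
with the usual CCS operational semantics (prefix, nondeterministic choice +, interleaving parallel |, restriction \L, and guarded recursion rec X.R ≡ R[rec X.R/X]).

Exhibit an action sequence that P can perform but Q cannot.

LTS(P): 2 reachable states
  s0 = rec X. 0\{a} + a.0 + (0\{b} + b.X) :: --a--▸ s1, --b--▸ s0
  s1 = 0 :: ·
LTS(Q): 1 reachable states
  t0 = rec X. 0\{a} + 0 + (0\{b} + b.X) :: --b--▸ t0
Run σ = ⟨a⟩ on P: start {s0}
  [1] a ⇒ {s1}
  P completes σ.
Run σ = ⟨a⟩ on Q: start {t0}
  [1] a ⇒ ∅  — Q cannot continue

a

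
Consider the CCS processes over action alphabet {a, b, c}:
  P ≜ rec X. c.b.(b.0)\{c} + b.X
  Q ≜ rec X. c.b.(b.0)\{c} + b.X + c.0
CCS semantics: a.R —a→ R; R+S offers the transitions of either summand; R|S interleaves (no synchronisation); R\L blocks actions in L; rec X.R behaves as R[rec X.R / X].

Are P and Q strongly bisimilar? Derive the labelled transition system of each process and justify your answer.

Reachable graph of P (4 states):
  s0 = rec X. c.b.(b.0)\{c} + b.X :: --b--▸ s0, --c--▸ s1
  s1 = b.(b.0)\{c} :: --b--▸ s2
  s2 = (b.0)\{c} :: --b--▸ s3
  s3 = 0\{c} :: ·
Reachable graph of Q (5 states):
  t0 = rec X. c.b.(b.0)\{c} + b.X + c.0 :: --b--▸ t0, --c--▸ t1, --c--▸ t2
  t1 = 0 :: ·
  t2 = b.(b.0)\{c} :: --b--▸ t3
  t3 = (b.0)\{c} :: --b--▸ t4
  t4 = 0\{c} :: ·
Partition-refinement fixed point:
  B0 = {s0}
  B1 = {s1, t2}
  B2 = {s2, t3}
  B3 = {s3, t1, t4}
  B4 = {t0}
s0 ∈ B0, t0 ∈ B4 → different blocks

not bisimilar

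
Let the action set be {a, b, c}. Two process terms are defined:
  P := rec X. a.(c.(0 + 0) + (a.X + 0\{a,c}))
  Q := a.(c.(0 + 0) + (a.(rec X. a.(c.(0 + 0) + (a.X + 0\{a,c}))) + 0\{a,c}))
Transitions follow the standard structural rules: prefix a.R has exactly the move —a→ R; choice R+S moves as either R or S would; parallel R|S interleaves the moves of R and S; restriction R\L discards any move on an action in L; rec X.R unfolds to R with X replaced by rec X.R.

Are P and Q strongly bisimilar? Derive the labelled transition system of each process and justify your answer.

P's transition system — 3 states:
  p0 = rec X. a.(c.(0 + 0) + (a.X + 0\{a,c})) :: =a=> p1
  p1 = c.(0 + 0) + (a.(rec X. a.(c.(0 + 0) + (a.X + 0\{a,c}))) + 0\{a,c}) :: =a=> p0, =c=> p2
  p2 = 0 + 0 :: ·
Q's transition system — 4 states:
  q0 = a.(c.(0 + 0) + (a.(rec X. a.(c.(0 + 0) + (a.X + 0\{a,c}))) + 0\{a,c})) :: =a=> q1
  q1 = c.(0 + 0) + (a.(rec X. a.(c.(0 + 0) + (a.X + 0\{a,c}))) + 0\{a,c}) :: =a=> q2, =c=> q3
  q2 = rec X. a.(c.(0 + 0) + (a.X + 0\{a,c})) :: =a=> q1
  q3 = 0 + 0 :: ·
Bisimilarity quotient blocks:
  B0 = {p0, q0, q2}
  B1 = {p1, q1}
  B2 = {p2, q3}
p0 ∈ B0, q0 ∈ B0 → same block

YES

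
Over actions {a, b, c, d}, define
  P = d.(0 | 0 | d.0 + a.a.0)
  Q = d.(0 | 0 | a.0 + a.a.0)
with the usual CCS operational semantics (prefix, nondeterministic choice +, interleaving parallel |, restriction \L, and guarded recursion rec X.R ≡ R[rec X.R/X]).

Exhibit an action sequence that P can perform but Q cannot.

dd

P's transition system — 5 states:
  u0 = d.(0 | 0 | d.0 + a.a.0) | =d=> u1
  u1 = 0 | 0 | d.0 + a.a.0 | =a=> u2, =d=> u3
  u2 = a.0 | =a=> u4
  u3 = 0 | 0 | 0 | ∅
  u4 = 0 | ∅
Q's transition system — 5 states:
  v0 = d.(0 | 0 | a.0 + a.a.0) | =d=> v1
  v1 = 0 | 0 | a.0 + a.a.0 | =a=> v2, =a=> v3
  v2 = 0 | 0 | 0 | ∅
  v3 = a.0 | =a=> v4
  v4 = 0 | ∅
Trace ⟨dd⟩ through P, begin at {u0}:
  [1] d ⇒ {u1}
  [2] d ⇒ {u3}
  — P admits the full trace.
Trace ⟨dd⟩ through Q, begin at {v0}:
  [1] d ⇒ {v1}
  [2] d ⇒ no successor for Q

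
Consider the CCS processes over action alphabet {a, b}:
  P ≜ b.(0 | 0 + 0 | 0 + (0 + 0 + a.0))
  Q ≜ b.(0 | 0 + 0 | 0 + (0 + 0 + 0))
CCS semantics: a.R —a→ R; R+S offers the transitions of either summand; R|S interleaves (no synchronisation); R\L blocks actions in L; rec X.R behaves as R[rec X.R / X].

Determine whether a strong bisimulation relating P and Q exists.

P ≁ Q

P's transition system — 3 states:
  s0 = b.(0 | 0 + 0 | 0 + (0 + 0 + a.0)) | -b-> s1
  s1 = 0 | 0 + 0 | 0 + (0 + 0 + a.0) | -a-> s2
  s2 = 0 | stopped
Q's transition system — 2 states:
  t0 = b.(0 | 0 + 0 | 0 + (0 + 0 + 0)) | -b-> t1
  t1 = 0 | 0 + 0 | 0 + (0 + 0 + 0) | stopped
Coarsest stable partition (strong bisimilarity classes):
  B0 = {s0}
  B1 = {s1}
  B2 = {s2, t1}
  B3 = {t0}
s0 ∈ B0, t0 ∈ B3 → different blocks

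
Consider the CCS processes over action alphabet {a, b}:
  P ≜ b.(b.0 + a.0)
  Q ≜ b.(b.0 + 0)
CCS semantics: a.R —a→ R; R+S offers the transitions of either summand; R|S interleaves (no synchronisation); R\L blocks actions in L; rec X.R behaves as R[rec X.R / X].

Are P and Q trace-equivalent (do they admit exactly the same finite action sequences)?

trace-distinct — witness ⟨ba⟩

LTS(P): 3 reachable states
  u0 = b.(b.0 + a.0) | --b--▸ u1
  u1 = b.0 + a.0 | --a--▸ u2, --b--▸ u2
  u2 = 0 | deadlocked
LTS(Q): 3 reachable states
  v0 = b.(b.0 + 0) | --b--▸ v1
  v1 = b.0 + 0 | --b--▸ v2
  v2 = 0 | deadlocked
Trace ⟨ba⟩ through P, begin at {u0}:
  step 1 (b): {u1}
  step 2 (a): {u2}
  ✓ P
Trace ⟨ba⟩ through Q, begin at {v0}:
  step 1 (b): {v1}
  step 2 (a): ∅  — Q cannot continue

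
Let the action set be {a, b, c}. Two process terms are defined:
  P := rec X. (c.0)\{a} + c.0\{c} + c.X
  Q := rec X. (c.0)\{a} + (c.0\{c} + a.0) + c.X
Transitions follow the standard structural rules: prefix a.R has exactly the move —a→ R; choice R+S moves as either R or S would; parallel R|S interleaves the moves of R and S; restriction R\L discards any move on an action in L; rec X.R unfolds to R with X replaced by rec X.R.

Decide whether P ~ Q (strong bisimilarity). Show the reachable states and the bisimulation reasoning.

NO

LTS(P): 3 reachable states
  u0 = rec X. (c.0)\{a} + c.0\{c} + c.X → -c-> u0, -c-> u1, -c-> u2
  u1 = 0\{a} → stopped
  u2 = 0\{c} → stopped
LTS(Q): 4 reachable states
  v0 = rec X. (c.0)\{a} + (c.0\{c} + a.0) + c.X → -a-> v1, -c-> v0, -c-> v2, -c-> v3
  v1 = 0 → stopped
  v2 = 0\{a} → stopped
  v3 = 0\{c} → stopped
Coarsest stable partition (strong bisimilarity classes):
  B0 = {u0}
  B1 = {u1, u2, v1, v2, v3}
  B2 = {v0}
u0 ∈ B0, v0 ∈ B2 → different blocks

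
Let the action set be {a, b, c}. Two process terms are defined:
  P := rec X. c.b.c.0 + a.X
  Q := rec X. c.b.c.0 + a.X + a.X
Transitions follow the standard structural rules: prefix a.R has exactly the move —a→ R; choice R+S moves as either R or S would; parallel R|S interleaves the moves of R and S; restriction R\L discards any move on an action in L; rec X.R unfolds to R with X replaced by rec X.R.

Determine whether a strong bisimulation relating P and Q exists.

P's transition system — 4 states:
  p0 = rec X. c.b.c.0 + a.X ⊢ -a-> p0, -c-> p1
  p1 = b.c.0 ⊢ -b-> p2
  p2 = c.0 ⊢ -c-> p3
  p3 = 0 ⊢ (no moves)
Q's transition system — 4 states:
  q0 = rec X. c.b.c.0 + a.X + a.X ⊢ -a-> q0, -c-> q1
  q1 = b.c.0 ⊢ -b-> q2
  q2 = c.0 ⊢ -c-> q3
  q3 = 0 ⊢ (no moves)
Bisimilarity quotient blocks:
  B0 = {p0, q0}
  B1 = {p1, q1}
  B2 = {p2, q2}
  B3 = {p3, q3}
p0 ∈ B0, q0 ∈ B0 → same block

YES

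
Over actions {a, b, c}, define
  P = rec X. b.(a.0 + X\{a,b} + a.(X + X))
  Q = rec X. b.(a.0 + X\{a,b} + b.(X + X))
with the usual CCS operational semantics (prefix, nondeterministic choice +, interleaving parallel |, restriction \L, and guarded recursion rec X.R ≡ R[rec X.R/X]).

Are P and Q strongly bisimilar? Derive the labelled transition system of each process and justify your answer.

P ≁ Q

LTS(P): 4 reachable states
  m0 = rec X. b.(a.0 + X\{a,b} + a.(X + X)) has moves -b-> m1
  m1 = a.0 + (rec X. b.(a.0 + X\{a,b} + a.(X + X)))\{a,b} + a.((rec X. b.(a.0 + X\{a,b} + a.(X + X))) + (rec X. b.(a.0 + X\{a,b} + a.(X + X)))) has moves -a-> m2, -a-> m3
  m2 = (rec X. b.(a.0 + X\{a,b} + a.(X + X))) + (rec X. b.(a.0 + X\{a,b} + a.(X + X))) has moves -b-> m1
  m3 = 0 has moves ·
LTS(Q): 4 reachable states
  n0 = rec X. b.(a.0 + X\{a,b} + b.(X + X)) has moves -b-> n1
  n1 = a.0 + (rec X. b.(a.0 + X\{a,b} + b.(X + X)))\{a,b} + b.((rec X. b.(a.0 + X\{a,b} + b.(X + X))) + (rec X. b.(a.0 + X\{a,b} + b.(X + X)))) has moves -a-> n2, -b-> n3
  n2 = 0 has moves ·
  n3 = (rec X. b.(a.0 + X\{a,b} + b.(X + X))) + (rec X. b.(a.0 + X\{a,b} + b.(X + X))) has moves -b-> n1
Bisimilarity quotient blocks:
  B0 = {m0, m2}
  B1 = {m1}
  B2 = {m3, n2}
  B3 = {n0, n3}
  B4 = {n1}
m0 ∈ B0, n0 ∈ B3 → different blocks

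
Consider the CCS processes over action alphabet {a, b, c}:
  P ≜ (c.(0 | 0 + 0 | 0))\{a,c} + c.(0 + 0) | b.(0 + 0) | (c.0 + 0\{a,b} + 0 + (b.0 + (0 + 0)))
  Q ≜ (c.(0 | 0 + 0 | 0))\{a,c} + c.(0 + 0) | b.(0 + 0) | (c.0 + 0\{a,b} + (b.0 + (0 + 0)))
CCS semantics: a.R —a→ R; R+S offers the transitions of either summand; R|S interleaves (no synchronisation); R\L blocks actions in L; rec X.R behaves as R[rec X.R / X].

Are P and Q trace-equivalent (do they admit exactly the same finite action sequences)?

P's transition system — 8 states:
  u0 = (c.(0 | 0 + 0 | 0))\{a,c} + c.(0 + 0) | b.(0 + 0) | (c.0 + 0\{a,b} + 0 + (b.0 + (0 + 0))) ⊢ —b→ u1, —b→ u2, —c→ u2, —c→ u3
  u1 = c.(0 + 0) | (0 + 0) | (c.0 + 0\{a,b} + 0 + (b.0 + (0 + 0))) ⊢ —b→ u4, —c→ u4, —c→ u5
  u2 = c.(0 + 0) | b.(0 + 0) | 0 ⊢ —b→ u4, —c→ u6
  u3 = (0 + 0) | b.(0 + 0) | (c.0 + 0\{a,b} + 0 + (b.0 + (0 + 0))) ⊢ —b→ u5, —b→ u6, —c→ u6
  u4 = c.(0 + 0) | (0 + 0) | 0 ⊢ —c→ u7
  u5 = (0 + 0) | (0 + 0) | (c.0 + 0\{a,b} + 0 + (b.0 + (0 + 0))) ⊢ —b→ u7, —c→ u7
  u6 = (0 + 0) | b.(0 + 0) | 0 ⊢ —b→ u7
  u7 = (0 + 0) | (0 + 0) | 0 ⊢ ∅
Q's transition system — 8 states:
  v0 = (c.(0 | 0 + 0 | 0))\{a,c} + c.(0 + 0) | b.(0 + 0) | (c.0 + 0\{a,b} + (b.0 + (0 + 0))) ⊢ —b→ v1, —b→ v2, —c→ v2, —c→ v3
  v1 = c.(0 + 0) | (0 + 0) | (c.0 + 0\{a,b} + (b.0 + (0 + 0))) ⊢ —b→ v4, —c→ v4, —c→ v5
  v2 = c.(0 + 0) | b.(0 + 0) | 0 ⊢ —b→ v4, —c→ v6
  v3 = (0 + 0) | b.(0 + 0) | (c.0 + 0\{a,b} + (b.0 + (0 + 0))) ⊢ —b→ v5, —b→ v6, —c→ v6
  v4 = c.(0 + 0) | (0 + 0) | 0 ⊢ —c→ v7
  v5 = (0 + 0) | (0 + 0) | (c.0 + 0\{a,b} + (b.0 + (0 + 0))) ⊢ —b→ v7, —c→ v7
  v6 = (0 + 0) | b.(0 + 0) | 0 ⊢ —b→ v7
  v7 = (0 + 0) | (0 + 0) | 0 ⊢ ∅
Bisimilarity quotient blocks:
  B0 = {u0, v0}
  B1 = {u3, v3}
  B2 = {u6, v6}
  B3 = {u7, v7}
  B4 = {u5, v5}
  B5 = {u2, v2}
  B6 = {u4, v4}
  B7 = {u1, v1}
u0 ∈ B0, v0 ∈ B0 → same block
Bisimilar ⇒ trace-equivalent.

trace-equivalent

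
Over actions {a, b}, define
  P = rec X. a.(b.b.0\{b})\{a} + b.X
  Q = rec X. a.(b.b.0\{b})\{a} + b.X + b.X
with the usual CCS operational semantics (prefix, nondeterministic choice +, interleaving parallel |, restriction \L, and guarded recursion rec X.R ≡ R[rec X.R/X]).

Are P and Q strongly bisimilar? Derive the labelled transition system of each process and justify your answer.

LTS(P): 4 reachable states
  s0 = rec X. a.(b.b.0\{b})\{a} + b.X :: ··a··> s1, ··b··> s0
  s1 = (b.b.0\{b})\{a} :: ··b··> s2
  s2 = (b.0\{b})\{a} :: ··b··> s3
  s3 = 0\{b}\{a} :: deadlocked
LTS(Q): 4 reachable states
  t0 = rec X. a.(b.b.0\{b})\{a} + b.X + b.X :: ··a··> t1, ··b··> t0
  t1 = (b.b.0\{b})\{a} :: ··b··> t2
  t2 = (b.0\{b})\{a} :: ··b··> t3
  t3 = 0\{b}\{a} :: deadlocked
Bisimilarity quotient blocks:
  B0 = {s0, t0}
  B1 = {s1, t1}
  B2 = {s2, t2}
  B3 = {s3, t3}
s0 ∈ B0, t0 ∈ B0 → same block

YES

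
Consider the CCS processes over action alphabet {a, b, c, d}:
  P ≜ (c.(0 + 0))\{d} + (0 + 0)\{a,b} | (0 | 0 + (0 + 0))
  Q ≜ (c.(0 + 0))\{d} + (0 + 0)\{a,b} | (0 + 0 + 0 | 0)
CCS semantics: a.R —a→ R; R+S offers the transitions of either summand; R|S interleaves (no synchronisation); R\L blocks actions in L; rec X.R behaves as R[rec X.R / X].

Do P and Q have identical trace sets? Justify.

P's transition system — 2 states:
  p0 = (c.(0 + 0))\{d} + (0 + 0)\{a,b} | (0 | 0 + (0 + 0)) :: -c-> p1
  p1 = (0 + 0)\{d} :: (no moves)
Q's transition system — 2 states:
  q0 = (c.(0 + 0))\{d} + (0 + 0)\{a,b} | (0 + 0 + 0 | 0) :: -c-> q1
  q1 = (0 + 0)\{d} :: (no moves)
Bisimilarity quotient blocks:
  B0 = {p0, q0}
  B1 = {p1, q1}
p0 ∈ B0, q0 ∈ B0 → same block
Bisimilar ⇒ trace-equivalent.

YES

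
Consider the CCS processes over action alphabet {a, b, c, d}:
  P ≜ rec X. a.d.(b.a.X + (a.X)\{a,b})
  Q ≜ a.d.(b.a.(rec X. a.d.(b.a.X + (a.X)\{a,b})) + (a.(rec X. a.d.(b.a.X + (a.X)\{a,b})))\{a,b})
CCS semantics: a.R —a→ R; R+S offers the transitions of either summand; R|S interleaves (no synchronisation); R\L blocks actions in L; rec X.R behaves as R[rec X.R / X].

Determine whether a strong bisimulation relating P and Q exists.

YES

P's transition system — 4 states:
  p0 = rec X. a.d.(b.a.X + (a.X)\{a,b}) → =a=> p1
  p1 = d.(b.a.(rec X. a.d.(b.a.X + (a.X)\{a,b})) + (a.(rec X. a.d.(b.a.X + (a.X)\{a,b})))\{a,b}) → =d=> p2
  p2 = b.a.(rec X. a.d.(b.a.X + (a.X)\{a,b})) + (a.(rec X. a.d.(b.a.X + (a.X)\{a,b})))\{a,b} → =b=> p3
  p3 = a.(rec X. a.d.(b.a.X + (a.X)\{a,b})) → =a=> p0
Q's transition system — 5 states:
  q0 = a.d.(b.a.(rec X. a.d.(b.a.X + (a.X)\{a,b})) + (a.(rec X. a.d.(b.a.X + (a.X)\{a,b})))\{a,b}) → =a=> q1
  q1 = d.(b.a.(rec X. a.d.(b.a.X + (a.X)\{a,b})) + (a.(rec X. a.d.(b.a.X + (a.X)\{a,b})))\{a,b}) → =d=> q2
  q2 = b.a.(rec X. a.d.(b.a.X + (a.X)\{a,b})) + (a.(rec X. a.d.(b.a.X + (a.X)\{a,b})))\{a,b} → =b=> q3
  q3 = a.(rec X. a.d.(b.a.X + (a.X)\{a,b})) → =a=> q4
  q4 = rec X. a.d.(b.a.X + (a.X)\{a,b}) → =a=> q1
Coarsest stable partition (strong bisimilarity classes):
  B0 = {p0, q0, q4}
  B1 = {p1, q1}
  B2 = {p2, q2}
  B3 = {p3, q3}
p0 ∈ B0, q0 ∈ B0 → same block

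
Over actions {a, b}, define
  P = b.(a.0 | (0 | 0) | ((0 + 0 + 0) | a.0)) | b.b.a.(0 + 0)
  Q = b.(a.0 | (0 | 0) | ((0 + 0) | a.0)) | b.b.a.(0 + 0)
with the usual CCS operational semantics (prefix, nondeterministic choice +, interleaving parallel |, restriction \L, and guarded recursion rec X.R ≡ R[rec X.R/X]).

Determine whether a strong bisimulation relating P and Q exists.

Reachable graph of P (20 states):
  m0 = b.(a.0 | (0 | 0) | ((0 + 0 + 0) | a.0)) | b.b.a.(0 + 0) has moves =b=> m1, =b=> m2
  m1 = a.0 | (0 | 0) | ((0 + 0 + 0) | a.0) | b.b.a.(0 + 0) has moves =a=> m3, =a=> m4, =b=> m5
  m2 = b.(a.0 | (0 | 0) | ((0 + 0 + 0) | a.0)) | b.a.(0 + 0) has moves =b=> m5, =b=> m6
  m3 = 0 | (0 | 0) | ((0 + 0 + 0) | a.0) | b.b.a.(0 + 0) has moves =a=> m7, =b=> m8
  m4 = a.0 | (0 | 0) | ((0 + 0 + 0) | 0) | b.b.a.(0 + 0) has moves =a=> m7, =b=> m9
  m5 = a.0 | (0 | 0) | ((0 + 0 + 0) | a.0) | b.a.(0 + 0) has moves =a=> m8, =a=> m9, =b=> m10
  m6 = b.(a.0 | (0 | 0) | ((0 + 0 + 0) | a.0)) | a.(0 + 0) has moves =a=> m11, =b=> m10
  m7 = 0 | (0 | 0) | ((0 + 0 + 0) | 0) | b.b.a.(0 + 0) has moves =b=> m12
  m8 = 0 | (0 | 0) | ((0 + 0 + 0) | a.0) | b.a.(0 + 0) has moves =a=> m12, =b=> m13
  m9 = a.0 | (0 | 0) | ((0 + 0 + 0) | 0) | b.a.(0 + 0) has moves =a=> m12, =b=> m14
  m10 = a.0 | (0 | 0) | ((0 + 0 + 0) | a.0) | a.(0 + 0) has moves =a=> m13, =a=> m14, =a=> m15
  m11 = b.(a.0 | (0 | 0) | ((0 + 0 + 0) | a.0)) | (0 + 0) has moves =b=> m15
  m12 = 0 | (0 | 0) | ((0 + 0 + 0) | 0) | b.a.(0 + 0) has moves =b=> m16
  m13 = 0 | (0 | 0) | ((0 + 0 + 0) | a.0) | a.(0 + 0) has moves =a=> m16, =a=> m17
  m14 = a.0 | (0 | 0) | ((0 + 0 + 0) | 0) | a.(0 + 0) has moves =a=> m16, =a=> m18
  m15 = a.0 | (0 | 0) | ((0 + 0 + 0) | a.0) | (0 + 0) has moves =a=> m17, =a=> m18
  m16 = 0 | (0 | 0) | ((0 + 0 + 0) | 0) | a.(0 + 0) has moves =a=> m19
  m17 = 0 | (0 | 0) | ((0 + 0 + 0) | a.0) | (0 + 0) has moves =a=> m19
  m18 = a.0 | (0 | 0) | ((0 + 0 + 0) | 0) | (0 + 0) has moves =a=> m19
  m19 = 0 | (0 | 0) | ((0 + 0 + 0) | 0) | (0 + 0) has moves ·
Reachable graph of Q (20 states):
  n0 = b.(a.0 | (0 | 0) | ((0 + 0) | a.0)) | b.b.a.(0 + 0) has moves =b=> n1, =b=> n2
  n1 = a.0 | (0 | 0) | ((0 + 0) | a.0) | b.b.a.(0 + 0) has moves =a=> n3, =a=> n4, =b=> n5
  n2 = b.(a.0 | (0 | 0) | ((0 + 0) | a.0)) | b.a.(0 + 0) has moves =b=> n5, =b=> n6
  n3 = 0 | (0 | 0) | ((0 + 0) | a.0) | b.b.a.(0 + 0) has moves =a=> n7, =b=> n8
  n4 = a.0 | (0 | 0) | ((0 + 0) | 0) | b.b.a.(0 + 0) has moves =a=> n7, =b=> n9
  n5 = a.0 | (0 | 0) | ((0 + 0) | a.0) | b.a.(0 + 0) has moves =a=> n8, =a=> n9, =b=> n10
  n6 = b.(a.0 | (0 | 0) | ((0 + 0) | a.0)) | a.(0 + 0) has moves =a=> n11, =b=> n10
  n7 = 0 | (0 | 0) | ((0 + 0) | 0) | b.b.a.(0 + 0) has moves =b=> n12
  n8 = 0 | (0 | 0) | ((0 + 0) | a.0) | b.a.(0 + 0) has moves =a=> n12, =b=> n13
  n9 = a.0 | (0 | 0) | ((0 + 0) | 0) | b.a.(0 + 0) has moves =a=> n12, =b=> n14
  n10 = a.0 | (0 | 0) | ((0 + 0) | a.0) | a.(0 + 0) has moves =a=> n13, =a=> n14, =a=> n15
  n11 = b.(a.0 | (0 | 0) | ((0 + 0) | a.0)) | (0 + 0) has moves =b=> n15
  n12 = 0 | (0 | 0) | ((0 + 0) | 0) | b.a.(0 + 0) has moves =b=> n16
  n13 = 0 | (0 | 0) | ((0 + 0) | a.0) | a.(0 + 0) has moves =a=> n16, =a=> n17
  n14 = a.0 | (0 | 0) | ((0 + 0) | 0) | a.(0 + 0) has moves =a=> n16, =a=> n18
  n15 = a.0 | (0 | 0) | ((0 + 0) | a.0) | (0 + 0) has moves =a=> n17, =a=> n18
  n16 = 0 | (0 | 0) | ((0 + 0) | 0) | a.(0 + 0) has moves =a=> n19
  n17 = 0 | (0 | 0) | ((0 + 0) | a.0) | (0 + 0) has moves =a=> n19
  n18 = a.0 | (0 | 0) | ((0 + 0) | 0) | (0 + 0) has moves =a=> n19
  n19 = 0 | (0 | 0) | ((0 + 0) | 0) | (0 + 0) has moves ·
Partition-refinement fixed point:
  B0 = {m0, n0}
  B1 = {m2, n2}
  B2 = {m5, n5}
  B3 = {m10, n10}
  B4 = {m13, m14, m15, n13, n14, n15}
  B5 = {m16, m17, m18, n16, n17, n18}
  B6 = {m19, n19}
  B7 = {m8, m9, n8, n9}
  B8 = {m12, n12}
  B9 = {m6, n6}
  B10 = {m11, n11}
  B11 = {m1, n1}
  B12 = {m3, m4, n3, n4}
  B13 = {m7, n7}
m0 ∈ B0, n0 ∈ B0 → same block

bisimilar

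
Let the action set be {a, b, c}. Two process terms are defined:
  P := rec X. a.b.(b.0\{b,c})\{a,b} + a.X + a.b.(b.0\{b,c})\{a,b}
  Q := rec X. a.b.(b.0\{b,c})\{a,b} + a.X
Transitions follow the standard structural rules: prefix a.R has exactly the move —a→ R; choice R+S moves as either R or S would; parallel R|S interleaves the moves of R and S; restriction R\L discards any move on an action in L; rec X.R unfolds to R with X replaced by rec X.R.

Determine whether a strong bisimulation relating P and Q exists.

YES

Reachable graph of P (3 states):
  u0 = rec X. a.b.(b.0\{b,c})\{a,b} + a.X + a.b.(b.0\{b,c})\{a,b} | —a→ u0, —a→ u1
  u1 = b.(b.0\{b,c})\{a,b} | —b→ u2
  u2 = (b.0\{b,c})\{a,b} | ·
Reachable graph of Q (3 states):
  v0 = rec X. a.b.(b.0\{b,c})\{a,b} + a.X | —a→ v0, —a→ v1
  v1 = b.(b.0\{b,c})\{a,b} | —b→ v2
  v2 = (b.0\{b,c})\{a,b} | ·
Bisimilarity quotient blocks:
  B0 = {u0, v0}
  B1 = {u1, v1}
  B2 = {u2, v2}
u0 ∈ B0, v0 ∈ B0 → same block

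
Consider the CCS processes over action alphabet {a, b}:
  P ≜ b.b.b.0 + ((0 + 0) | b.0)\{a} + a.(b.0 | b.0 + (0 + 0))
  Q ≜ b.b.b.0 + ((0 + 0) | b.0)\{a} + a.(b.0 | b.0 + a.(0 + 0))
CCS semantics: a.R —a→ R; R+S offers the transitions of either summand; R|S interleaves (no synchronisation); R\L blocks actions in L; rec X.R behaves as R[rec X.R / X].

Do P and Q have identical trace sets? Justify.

traces(P) ≠ traces(Q) — witness ⟨aa⟩

P's transition system — 9 states:
  p0 = b.b.b.0 + ((0 + 0) | b.0)\{a} + a.(b.0 | b.0 + (0 + 0)) → -a-> p1, -b-> p2, -b-> p3
  p1 = b.0 | b.0 + (0 + 0) → -b-> p4, -b-> p5
  p2 = ((0 + 0) | 0)\{a} → stopped
  p3 = b.b.0 → -b-> p6
  p4 = 0 | b.0 → -b-> p7
  p5 = b.0 | 0 → -b-> p7
  p6 = b.0 → -b-> p8
  p7 = 0 | 0 → stopped
  p8 = 0 → stopped
Q's transition system — 10 states:
  q0 = b.b.b.0 + ((0 + 0) | b.0)\{a} + a.(b.0 | b.0 + a.(0 + 0)) → -a-> q1, -b-> q2, -b-> q3
  q1 = b.0 | b.0 + a.(0 + 0) → -a-> q4, -b-> q5, -b-> q6
  q2 = ((0 + 0) | 0)\{a} → stopped
  q3 = b.b.0 → -b-> q7
  q4 = 0 + 0 → stopped
  q5 = 0 | b.0 → -b-> q8
  q6 = b.0 | 0 → -b-> q8
  q7 = b.0 → -b-> q9
  q8 = 0 | 0 → stopped
  q9 = 0 → stopped
Executing aa from Q (initial set {q0}):
  step 1 (a): {q1}
  step 2 (a): {q4}
  — Q admits the full trace.
Executing aa from P (initial set {p0}):
  step 1 (a): {p1}
  step 2 (a): no successor for P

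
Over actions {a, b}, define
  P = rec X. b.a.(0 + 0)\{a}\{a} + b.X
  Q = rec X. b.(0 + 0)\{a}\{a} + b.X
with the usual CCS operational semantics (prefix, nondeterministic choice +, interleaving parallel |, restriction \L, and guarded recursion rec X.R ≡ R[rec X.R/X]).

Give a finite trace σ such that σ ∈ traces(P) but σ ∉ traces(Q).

P's transition system — 3 states:
  m0 = rec X. b.a.(0 + 0)\{a}\{a} + b.X :: --b--▸ m0, --b--▸ m1
  m1 = a.(0 + 0)\{a}\{a} :: --a--▸ m2
  m2 = (0 + 0)\{a}\{a} :: stopped
Q's transition system — 2 states:
  n0 = rec X. b.(0 + 0)\{a}\{a} + b.X :: --b--▸ n0, --b--▸ n1
  n1 = (0 + 0)\{a}\{a} :: stopped
Executing ba from P (initial set {m0}):
  [1] b ⇒ {m0, m1}
  [2] a ⇒ {m2}
  — P admits the full trace.
Executing ba from Q (initial set {n0}):
  [1] b ⇒ {n0, n1}
  [2] a ⇒ ∅  — Q cannot continue

ba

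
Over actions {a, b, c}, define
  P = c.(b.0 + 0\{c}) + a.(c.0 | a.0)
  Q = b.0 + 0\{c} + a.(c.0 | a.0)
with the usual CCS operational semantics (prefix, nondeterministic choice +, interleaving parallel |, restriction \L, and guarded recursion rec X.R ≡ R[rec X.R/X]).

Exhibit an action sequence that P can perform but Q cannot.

LTS(P): 7 reachable states
  u0 = c.(b.0 + 0\{c}) + a.(c.0 | a.0) ⊢ —a→ u1, —c→ u2
  u1 = c.0 | a.0 ⊢ —a→ u3, —c→ u4
  u2 = b.0 + 0\{c} ⊢ —b→ u5
  u3 = c.0 | 0 ⊢ —c→ u6
  u4 = 0 | a.0 ⊢ —a→ u6
  u5 = 0 ⊢ ∅
  u6 = 0 | 0 ⊢ ∅
LTS(Q): 6 reachable states
  v0 = b.0 + 0\{c} + a.(c.0 | a.0) ⊢ —a→ v1, —b→ v2
  v1 = c.0 | a.0 ⊢ —a→ v3, —c→ v4
  v2 = 0 ⊢ ∅
  v3 = c.0 | 0 ⊢ —c→ v5
  v4 = 0 | a.0 ⊢ —a→ v5
  v5 = 0 | 0 ⊢ ∅
Trace ⟨c⟩ through P, begin at {u0}:
  after c @ step 1: {u2}
  ✓ P
Trace ⟨c⟩ through Q, begin at {v0}:
  after c @ step 1: ∅ (Q stuck)

c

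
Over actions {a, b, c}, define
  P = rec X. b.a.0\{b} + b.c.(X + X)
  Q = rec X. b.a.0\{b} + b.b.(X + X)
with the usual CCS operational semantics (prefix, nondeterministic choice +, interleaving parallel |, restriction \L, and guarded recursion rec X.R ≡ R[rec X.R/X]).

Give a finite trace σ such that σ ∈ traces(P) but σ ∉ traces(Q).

P's transition system — 5 states:
  p0 = rec X. b.a.0\{b} + b.c.(X + X) has moves -b-> p1, -b-> p2
  p1 = a.0\{b} has moves -a-> p3
  p2 = c.((rec X. b.a.0\{b} + b.c.(X + X)) + (rec X. b.a.0\{b} + b.c.(X + X))) has moves -c-> p4
  p3 = 0\{b} has moves (no moves)
  p4 = (rec X. b.a.0\{b} + b.c.(X + X)) + (rec X. b.a.0\{b} + b.c.(X + X)) has moves -b-> p1, -b-> p2
Q's transition system — 5 states:
  q0 = rec X. b.a.0\{b} + b.b.(X + X) has moves -b-> q1, -b-> q2
  q1 = a.0\{b} has moves -a-> q3
  q2 = b.((rec X. b.a.0\{b} + b.b.(X + X)) + (rec X. b.a.0\{b} + b.b.(X + X))) has moves -b-> q4
  q3 = 0\{b} has moves (no moves)
  q4 = (rec X. b.a.0\{b} + b.b.(X + X)) + (rec X. b.a.0\{b} + b.b.(X + X)) has moves -b-> q1, -b-> q2
Run σ = ⟨bc⟩ on P: start {p0}
  step 1 (b): {p1, p2}
  step 2 (c): {p4}
  P completes σ.
Run σ = ⟨bc⟩ on Q: start {q0}
  step 1 (b): {q1, q2}
  step 2 (c): no successor for Q

bc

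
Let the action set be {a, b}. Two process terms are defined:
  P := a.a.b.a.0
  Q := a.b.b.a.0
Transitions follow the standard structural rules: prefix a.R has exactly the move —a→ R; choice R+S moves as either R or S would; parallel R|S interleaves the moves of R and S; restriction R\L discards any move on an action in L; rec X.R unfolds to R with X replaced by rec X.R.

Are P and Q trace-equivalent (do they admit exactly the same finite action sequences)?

P's transition system — 5 states:
  p0 = a.a.b.a.0 | ··a··> p1
  p1 = a.b.a.0 | ··a··> p2
  p2 = b.a.0 | ··b··> p3
  p3 = a.0 | ··a··> p4
  p4 = 0 | (no moves)
Q's transition system — 5 states:
  q0 = a.b.b.a.0 | ··a··> q1
  q1 = b.b.a.0 | ··b··> q2
  q2 = b.a.0 | ··b··> q3
  q3 = a.0 | ··a··> q4
  q4 = 0 | (no moves)
Trace ⟨aa⟩ through P, begin at {p0}:
  after a @ step 1: {p1}
  after a @ step 2: {p2}
  P completes σ.
Trace ⟨aa⟩ through Q, begin at {q0}:
  after a @ step 1: {q1}
  after a @ step 2: ∅  — Q cannot continue

traces(P) ≠ traces(Q) — witness ⟨aa⟩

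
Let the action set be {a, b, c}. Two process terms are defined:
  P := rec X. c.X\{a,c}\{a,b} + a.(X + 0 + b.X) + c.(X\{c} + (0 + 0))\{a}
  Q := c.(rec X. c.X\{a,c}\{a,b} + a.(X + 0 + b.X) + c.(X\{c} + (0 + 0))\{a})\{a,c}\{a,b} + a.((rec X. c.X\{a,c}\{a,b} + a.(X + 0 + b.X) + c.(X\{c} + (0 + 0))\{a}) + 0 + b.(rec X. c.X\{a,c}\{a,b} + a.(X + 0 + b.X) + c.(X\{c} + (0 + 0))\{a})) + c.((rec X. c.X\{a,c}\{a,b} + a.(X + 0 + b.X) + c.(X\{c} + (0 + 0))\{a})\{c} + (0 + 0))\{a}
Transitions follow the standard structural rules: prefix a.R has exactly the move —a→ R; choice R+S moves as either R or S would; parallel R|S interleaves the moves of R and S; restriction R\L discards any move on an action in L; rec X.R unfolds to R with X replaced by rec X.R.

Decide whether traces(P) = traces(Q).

Reachable graph of P (4 states):
  p0 = rec X. c.X\{a,c}\{a,b} + a.(X + 0 + b.X) + c.(X\{c} + (0 + 0))\{a} has moves -a-> p1, -c-> p2, -c-> p3
  p1 = (rec X. c.X\{a,c}\{a,b} + a.(X + 0 + b.X) + c.(X\{c} + (0 + 0))\{a}) + 0 + b.(rec X. c.X\{a,c}\{a,b} + a.(X + 0 + b.X) + c.(X\{c} + (0 + 0))\{a}) has moves -a-> p1, -b-> p0, -c-> p2, -c-> p3
  p2 = ((rec X. c.X\{a,c}\{a,b} + a.(X + 0 + b.X) + c.(X\{c} + (0 + 0))\{a})\{c} + (0 + 0))\{a} has moves (no moves)
  p3 = (rec X. c.X\{a,c}\{a,b} + a.(X + 0 + b.X) + c.(X\{c} + (0 + 0))\{a})\{a,c}\{a,b} has moves (no moves)
Reachable graph of Q (5 states):
  q0 = c.(rec X. c.X\{a,c}\{a,b} + a.(X + 0 + b.X) + c.(X\{c} + (0 + 0))\{a})\{a,c}\{a,b} + a.((rec X. c.X\{a,c}\{a,b} + a.(X + 0 + b.X) + c.(X\{c} + (0 + 0))\{a}) + 0 + b.(rec X. c.X\{a,c}\{a,b} + a.(X + 0 + b.X) + c.(X\{c} + (0 + 0))\{a})) + c.((rec X. c.X\{a,c}\{a,b} + a.(X + 0 + b.X) + c.(X\{c} + (0 + 0))\{a})\{c} + (0 + 0))\{a} has moves -a-> q1, -c-> q2, -c-> q3
  q1 = (rec X. c.X\{a,c}\{a,b} + a.(X + 0 + b.X) + c.(X\{c} + (0 + 0))\{a}) + 0 + b.(rec X. c.X\{a,c}\{a,b} + a.(X + 0 + b.X) + c.(X\{c} + (0 + 0))\{a}) has moves -a-> q1, -b-> q4, -c-> q2, -c-> q3
  q2 = ((rec X. c.X\{a,c}\{a,b} + a.(X + 0 + b.X) + c.(X\{c} + (0 + 0))\{a})\{c} + (0 + 0))\{a} has moves (no moves)
  q3 = (rec X. c.X\{a,c}\{a,b} + a.(X + 0 + b.X) + c.(X\{c} + (0 + 0))\{a})\{a,c}\{a,b} has moves (no moves)
  q4 = rec X. c.X\{a,c}\{a,b} + a.(X + 0 + b.X) + c.(X\{c} + (0 + 0))\{a} has moves -a-> q1, -c-> q2, -c-> q3
Partition-refinement fixed point:
  B0 = {p0, q0, q4}
  B1 = {p1, q1}
  B2 = {p2, p3, q2, q3}
p0 ∈ B0, q0 ∈ B0 → same block
Bisimilar ⇒ trace-equivalent.

traces(P) = traces(Q)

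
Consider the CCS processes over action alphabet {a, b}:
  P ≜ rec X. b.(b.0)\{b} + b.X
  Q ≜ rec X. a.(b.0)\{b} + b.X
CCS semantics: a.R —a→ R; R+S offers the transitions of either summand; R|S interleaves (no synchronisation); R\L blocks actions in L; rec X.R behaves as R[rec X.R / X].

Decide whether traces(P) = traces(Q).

Reachable graph of P (2 states):
  s0 = rec X. b.(b.0)\{b} + b.X :: =b=> s0, =b=> s1
  s1 = (b.0)\{b} :: deadlocked
Reachable graph of Q (2 states):
  t0 = rec X. a.(b.0)\{b} + b.X :: =a=> t1, =b=> t0
  t1 = (b.0)\{b} :: deadlocked
Trace ⟨a⟩ through Q, begin at {t0}:
  after a @ step 1: {t1}
  — Q admits the full trace.
Trace ⟨a⟩ through P, begin at {s0}:
  after a @ step 1: no successor for P

trace-distinct — witness ⟨a⟩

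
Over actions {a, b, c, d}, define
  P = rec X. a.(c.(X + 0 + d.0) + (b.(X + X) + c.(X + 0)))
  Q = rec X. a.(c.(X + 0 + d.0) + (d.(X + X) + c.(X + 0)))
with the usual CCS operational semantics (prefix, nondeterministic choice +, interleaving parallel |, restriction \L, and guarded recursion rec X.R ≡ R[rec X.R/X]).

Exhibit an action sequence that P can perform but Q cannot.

ab

P's transition system — 6 states:
  m0 = rec X. a.(c.(X + 0 + d.0) + (b.(X + X) + c.(X + 0))) has moves --a--▸ m1
  m1 = c.((rec X. a.(c.(X + 0 + d.0) + (b.(X + X) + c.(X + 0)))) + 0 + d.0) + (b.((rec X. a.(c.(X + 0 + d.0) + (b.(X + X) + c.(X + 0)))) + (rec X. a.(c.(X + 0 + d.0) + (b.(X + X) + c.(X + 0))))) + c.((rec X. a.(c.(X + 0 + d.0) + (b.(X + X) + c.(X + 0)))) + 0)) has moves --b--▸ m2, --c--▸ m3, --c--▸ m4
  m2 = (rec X. a.(c.(X + 0 + d.0) + (b.(X + X) + c.(X + 0)))) + (rec X. a.(c.(X + 0 + d.0) + (b.(X + X) + c.(X + 0)))) has moves --a--▸ m1
  m3 = (rec X. a.(c.(X + 0 + d.0) + (b.(X + X) + c.(X + 0)))) + 0 has moves --a--▸ m1
  m4 = (rec X. a.(c.(X + 0 + d.0) + (b.(X + X) + c.(X + 0)))) + 0 + d.0 has moves --a--▸ m1, --d--▸ m5
  m5 = 0 has moves ·
Q's transition system — 6 states:
  n0 = rec X. a.(c.(X + 0 + d.0) + (d.(X + X) + c.(X + 0))) has moves --a--▸ n1
  n1 = c.((rec X. a.(c.(X + 0 + d.0) + (d.(X + X) + c.(X + 0)))) + 0 + d.0) + (d.((rec X. a.(c.(X + 0 + d.0) + (d.(X + X) + c.(X + 0)))) + (rec X. a.(c.(X + 0 + d.0) + (d.(X + X) + c.(X + 0))))) + c.((rec X. a.(c.(X + 0 + d.0) + (d.(X + X) + c.(X + 0)))) + 0)) has moves --c--▸ n2, --c--▸ n3, --d--▸ n4
  n2 = (rec X. a.(c.(X + 0 + d.0) + (d.(X + X) + c.(X + 0)))) + 0 has moves --a--▸ n1
  n3 = (rec X. a.(c.(X + 0 + d.0) + (d.(X + X) + c.(X + 0)))) + 0 + d.0 has moves --a--▸ n1, --d--▸ n5
  n4 = (rec X. a.(c.(X + 0 + d.0) + (d.(X + X) + c.(X + 0)))) + (rec X. a.(c.(X + 0 + d.0) + (d.(X + X) + c.(X + 0)))) has moves --a--▸ n1
  n5 = 0 has moves ·
Run σ = ⟨ab⟩ on P: start {m0}
  step 1 (a): {m1}
  step 2 (b): {m2}
  P completes σ.
Run σ = ⟨ab⟩ on Q: start {n0}
  step 1 (a): {n1}
  step 2 (b): ∅ (Q stuck)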